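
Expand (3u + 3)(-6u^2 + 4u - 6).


Distribute each term of the first polynomial:
  (3u)(-6u^2 + 4u - 6) = -18u^3 + 12u^2 - 18u
  (3)(-6u^2 + 4u - 6) = -18u^2 + 12u - 18
Sum: -18u^3 - 6u^2 - 6u - 18


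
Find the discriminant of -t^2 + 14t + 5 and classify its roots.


D = b^2 - 4ac = (14)^2 - 4(-1)(5) = 196 + 20 = 216
Since D > 0: two distinct irrational roots


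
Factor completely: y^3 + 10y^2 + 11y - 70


Try integer roots (divisors of -70). y=-7: p(-7)=0.
Divide out (y + 7): quotient is y^2 + 3y - 10.
Factor the quadratic: (y - 2)(y + 5)
Result: (y + 7)(y - 2)(y + 5)


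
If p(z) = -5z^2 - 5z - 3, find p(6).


Using direct substitution:
  -5 * (6)^2 = -180
  -5 * (6)^1 = -30
  constant: -3
Sum = -180 - 30 - 3 = -213


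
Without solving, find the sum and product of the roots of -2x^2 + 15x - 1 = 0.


For ax^2+bx+c=0: sum = -b/a, product = c/a.
a=-2, b=15, c=-1
Sum = -(15)/-2 = 15/2
Product = (-1)/-2 = 1/2


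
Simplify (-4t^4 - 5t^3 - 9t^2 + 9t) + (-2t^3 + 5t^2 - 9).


Align terms by degree and add:
  -4t^4 - 5t^3 - 9t^2 + 9t
  -2t^3 + 5t^2 - 9
= -4t^4 - 7t^3 - 4t^2 + 9t - 9


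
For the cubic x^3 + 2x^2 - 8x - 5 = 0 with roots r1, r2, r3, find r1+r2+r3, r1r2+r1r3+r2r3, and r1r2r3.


Monic cubic x^3+bx^2+cx+d=0: sum=-b, pairwise sum=c, product=-d.
b=2, c=-8, d=-5
r1+r2+r3 = -2
r1r2+r1r3+r2r3 = -8
r1r2r3 = 5


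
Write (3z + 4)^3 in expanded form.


Expand (3z + 4)^3 by repeated multiplication:
  (3z + 4)^2 = 9z^2 + 24z + 16
= 27z^3 + 108z^2 + 144z + 64


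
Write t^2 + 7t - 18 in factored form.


Roots satisfy r1 + r2 = -b/a = -7 and r1*r2 = c/a = -18.
So r1 = -9, r2 = 2.
t^2 + 7t - 18 = (t - r1)(t - r2) = (t + 9)(t - 2)


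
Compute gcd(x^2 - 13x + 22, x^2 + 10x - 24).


Factor each:
  x^2 - 13x + 22 = (x - 2)(x - 11)
  x^2 + 10x - 24 = (x - 2)(x + 12)
Common monic factor: x - 2


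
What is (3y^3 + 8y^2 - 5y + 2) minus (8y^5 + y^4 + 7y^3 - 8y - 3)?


Distribute the minus sign:
  (3y^3 + 8y^2 - 5y + 2)
- (8y^5 + y^4 + 7y^3 - 8y - 3)
Negate second polynomial: -8y^5 - y^4 - 7y^3 + 8y + 3
Add: -8y^5 - y^4 - 4y^3 + 8y^2 + 3y + 5


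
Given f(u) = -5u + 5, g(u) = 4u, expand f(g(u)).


Substitute g(u) into f:
f(g(u)) = -5*(4u) + 5
Expand and combine: -20u + 5


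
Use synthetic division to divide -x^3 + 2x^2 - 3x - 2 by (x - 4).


Synthetic division with c = 4. Coefficients: -1, 2, -3, -2
Bring down -1.
  -1 * 4 = -4; -4 + 2 = -2
  -2 * 4 = -8; -8 - 3 = -11
  -11 * 4 = -44; -44 - 2 = -46
Quotient: -x^2 - 2x - 11, Remainder: -46


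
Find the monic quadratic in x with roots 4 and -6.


p(x) = (x - 4)(x + 6)
Expand: x^2 + 2x - 24


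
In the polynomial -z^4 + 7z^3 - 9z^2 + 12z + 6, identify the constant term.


Read off the constant term: 6


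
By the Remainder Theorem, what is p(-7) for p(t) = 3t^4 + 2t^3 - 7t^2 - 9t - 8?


By the Remainder Theorem, the remainder equals p(-7):
  3*(-7)^4 = 7203
  2*(-7)^3 = -686
  -7*(-7)^2 = -343
  -9*(-7)^1 = 63
  constant: -8
Sum: 7203 - 686 - 343 + 63 - 8 = 6229


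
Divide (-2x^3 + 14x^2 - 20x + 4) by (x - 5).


(-2x^3 + 14x^2 - 20x + 4) / (x - 5)
Step 1: -2x^2 * (x - 5) = -2x^3 + 10x^2; subtract.
Step 2: 4x * (x - 5) = 4x^2 - 20x; subtract.
Step 3: 0 * (x - 5) = 0; subtract.
Quotient: -2x^2 + 4x, Remainder: 4


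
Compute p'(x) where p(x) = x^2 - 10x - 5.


Apply the power rule term by term:
  d/dx(x^2) = 2x
  d/dx(-10x) = -10
  d/dx(-5) = 0
p'(x) = 2x - 10


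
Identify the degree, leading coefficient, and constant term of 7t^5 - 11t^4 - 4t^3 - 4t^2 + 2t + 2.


Highest power of t is 5, with coefficient 7. Constant term is 2.
Degree = 5, leading coefficient = 7, constant term = 2


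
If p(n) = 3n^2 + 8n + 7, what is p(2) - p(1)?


p(2) = 35
p(1) = 18
p(2) - p(1) = 35 - 18 = 17


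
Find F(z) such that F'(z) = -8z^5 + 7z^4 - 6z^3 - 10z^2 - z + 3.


Reverse power rule on each term:
  ∫ -8z^5 dz = -(4/3)z^6
  ∫ 7z^4 dz = (7/5)z^5
  ∫ -6z^3 dz = -(3/2)z^4
  ∫ -10z^2 dz = -(10/3)z^3
  ∫ -z dz = -(1/2)z^2
  ∫ 3 dz = 3z
F(z) = -(4/3)z^6 + (7/5)z^5 - (3/2)z^4 - (10/3)z^3 - (1/2)z^2 + 3z + C


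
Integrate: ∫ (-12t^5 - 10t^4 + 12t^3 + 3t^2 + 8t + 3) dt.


Reverse power rule on each term:
  ∫ -12t^5 dt = -2t^6
  ∫ -10t^4 dt = -2t^5
  ∫ 12t^3 dt = 3t^4
  ∫ 3t^2 dt = t^3
  ∫ 8t dt = 4t^2
  ∫ 3 dt = 3t
F(t) = -2t^6 - 2t^5 + 3t^4 + t^3 + 4t^2 + 3t + C


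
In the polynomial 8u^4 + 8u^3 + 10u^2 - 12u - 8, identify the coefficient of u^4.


Read off the coefficient of u^4: 8


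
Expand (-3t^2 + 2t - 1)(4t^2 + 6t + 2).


Distribute each term of the first polynomial:
  (-3t^2)(4t^2 + 6t + 2) = -12t^4 - 18t^3 - 6t^2
  (2t)(4t^2 + 6t + 2) = 8t^3 + 12t^2 + 4t
  (-1)(4t^2 + 6t + 2) = -4t^2 - 6t - 2
Sum: -12t^4 - 10t^3 + 2t^2 - 2t - 2


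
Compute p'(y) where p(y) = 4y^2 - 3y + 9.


Apply the power rule term by term:
  d/dy(4y^2) = 8y
  d/dy(-3y) = -3
  d/dy(9) = 0
p'(y) = 8y - 3


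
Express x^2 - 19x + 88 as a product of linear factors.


Roots satisfy r1 + r2 = -b/a = 19 and r1*r2 = c/a = 88.
So r1 = 8, r2 = 11.
x^2 - 19x + 88 = (x - r1)(x - r2) = (x - 8)(x - 11)


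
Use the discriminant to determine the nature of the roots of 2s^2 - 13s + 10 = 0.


D = b^2 - 4ac = (-13)^2 - 4(2)(10) = 169 - 80 = 89
Since D > 0: two distinct irrational roots


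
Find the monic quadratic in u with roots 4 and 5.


p(u) = (u - 4)(u - 5)
Expand: u^2 - 9u + 20


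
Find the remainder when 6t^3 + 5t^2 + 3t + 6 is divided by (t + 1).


By the Remainder Theorem, the remainder equals p(-1):
  6*(-1)^3 = -6
  5*(-1)^2 = 5
  3*(-1)^1 = -3
  constant: 6
Sum: -6 + 5 - 3 + 6 = 2


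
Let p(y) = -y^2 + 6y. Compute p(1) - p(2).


p(1) = 5
p(2) = 8
p(1) - p(2) = 5 - 8 = -3


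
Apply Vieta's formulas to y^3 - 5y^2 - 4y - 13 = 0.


Monic cubic y^3+by^2+cy+d=0: sum=-b, pairwise sum=c, product=-d.
b=-5, c=-4, d=-13
r1+r2+r3 = 5
r1r2+r1r3+r2r3 = -4
r1r2r3 = 13


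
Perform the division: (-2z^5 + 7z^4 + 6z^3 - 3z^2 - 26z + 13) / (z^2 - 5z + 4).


(-2z^5 + 7z^4 + 6z^3 - 3z^2 - 26z + 13) / (z^2 - 5z + 4)
Step 1: -2z^3 * (z^2 - 5z + 4) = -2z^5 + 10z^4 - 8z^3; subtract.
Step 2: -3z^2 * (z^2 - 5z + 4) = -3z^4 + 15z^3 - 12z^2; subtract.
Step 3: -z * (z^2 - 5z + 4) = -z^3 + 5z^2 - 4z; subtract.
Step 4: 4 * (z^2 - 5z + 4) = 4z^2 - 20z + 16; subtract.
Quotient: -2z^3 - 3z^2 - z + 4, Remainder: -2z - 3


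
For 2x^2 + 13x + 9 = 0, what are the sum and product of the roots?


For ax^2+bx+c=0: sum = -b/a, product = c/a.
a=2, b=13, c=9
Sum = -(13)/2 = -13/2
Product = (9)/2 = 9/2


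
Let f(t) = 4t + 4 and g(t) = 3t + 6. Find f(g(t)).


Substitute g(t) into f:
f(g(t)) = 4*(3t + 6) + 4
Expand and combine: 12t + 28


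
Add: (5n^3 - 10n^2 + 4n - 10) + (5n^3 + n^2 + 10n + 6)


Align terms by degree and add:
  5n^3 - 10n^2 + 4n - 10
+ 5n^3 + n^2 + 10n + 6
= 10n^3 - 9n^2 + 14n - 4


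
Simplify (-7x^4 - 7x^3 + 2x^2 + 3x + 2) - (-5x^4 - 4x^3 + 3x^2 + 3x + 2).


Distribute the minus sign:
  (-7x^4 - 7x^3 + 2x^2 + 3x + 2)
- (-5x^4 - 4x^3 + 3x^2 + 3x + 2)
Negate second polynomial: 5x^4 + 4x^3 - 3x^2 - 3x - 2
Add: -2x^4 - 3x^3 - x^2


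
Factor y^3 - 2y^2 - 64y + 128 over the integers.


Try integer roots (divisors of 128). y=8: p(8)=0.
Divide out (y - 8): quotient is y^2 + 6y - 16.
Factor the quadratic: (y + 8)(y - 2)
Result: (y - 8)(y + 8)(y - 2)


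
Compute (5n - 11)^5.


Expand (5n - 11)^5 by repeated multiplication:
  (5n - 11)^2 = 25n^2 - 110n + 121
  (5n - 11)^3 = 125n^3 - 825n^2 + 1815n - 1331
  (5n - 11)^4 = 625n^4 - 5500n^3 + 18150n^2 - 26620n + 14641
= 3125n^5 - 34375n^4 + 151250n^3 - 332750n^2 + 366025n - 161051


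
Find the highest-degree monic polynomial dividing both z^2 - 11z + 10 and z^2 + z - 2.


Factor each:
  z^2 - 11z + 10 = (z - 1)(z - 10)
  z^2 + z - 2 = (z - 1)(z + 2)
Common monic factor: z - 1


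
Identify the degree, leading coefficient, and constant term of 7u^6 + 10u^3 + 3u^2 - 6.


Highest power of u is 6, with coefficient 7. Constant term is -6.
Degree = 6, leading coefficient = 7, constant term = -6


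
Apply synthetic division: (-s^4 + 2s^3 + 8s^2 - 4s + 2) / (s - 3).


Synthetic division with c = 3. Coefficients: -1, 2, 8, -4, 2
Bring down -1.
  -1 * 3 = -3; -3 + 2 = -1
  -1 * 3 = -3; -3 + 8 = 5
  5 * 3 = 15; 15 - 4 = 11
  11 * 3 = 33; 33 + 2 = 35
Quotient: -s^3 - s^2 + 5s + 11, Remainder: 35


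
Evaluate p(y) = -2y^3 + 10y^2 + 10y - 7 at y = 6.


Using direct substitution:
  -2 * (6)^3 = -432
  10 * (6)^2 = 360
  10 * (6)^1 = 60
  constant: -7
Sum = -432 + 360 + 60 - 7 = -19


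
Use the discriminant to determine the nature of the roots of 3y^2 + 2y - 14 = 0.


D = b^2 - 4ac = (2)^2 - 4(3)(-14) = 4 + 168 = 172
Since D > 0: two distinct irrational roots


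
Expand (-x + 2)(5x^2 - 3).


Distribute each term of the first polynomial:
  (-x)(5x^2 - 3) = -5x^3 + 3x
  (2)(5x^2 - 3) = 10x^2 - 6
Sum: -5x^3 + 10x^2 + 3x - 6


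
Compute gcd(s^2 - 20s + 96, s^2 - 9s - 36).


Factor each:
  s^2 - 20s + 96 = (s - 12)(s - 8)
  s^2 - 9s - 36 = (s - 12)(s + 3)
Common monic factor: s - 12


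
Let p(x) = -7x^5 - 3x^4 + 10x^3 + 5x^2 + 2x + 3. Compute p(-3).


Using direct substitution:
  -7 * (-3)^5 = 1701
  -3 * (-3)^4 = -243
  10 * (-3)^3 = -270
  5 * (-3)^2 = 45
  2 * (-3)^1 = -6
  constant: 3
Sum = 1701 - 243 - 270 + 45 - 6 + 3 = 1230


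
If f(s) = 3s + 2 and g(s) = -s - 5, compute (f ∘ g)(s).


Substitute g(s) into f:
f(g(s)) = 3*(-s - 5) + 2
Expand and combine: -3s - 13


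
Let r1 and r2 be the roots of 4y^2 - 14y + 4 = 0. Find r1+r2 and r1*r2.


For ay^2+by+c=0: sum = -b/a, product = c/a.
a=4, b=-14, c=4
Sum = -(-14)/4 = 7/2
Product = (4)/4 = 1


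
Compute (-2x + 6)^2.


Expand (-2x + 6)^2 by repeated multiplication:
= 4x^2 - 24x + 36


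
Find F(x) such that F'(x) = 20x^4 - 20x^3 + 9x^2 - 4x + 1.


Reverse power rule on each term:
  ∫ 20x^4 dx = 4x^5
  ∫ -20x^3 dx = -5x^4
  ∫ 9x^2 dx = 3x^3
  ∫ -4x dx = -2x^2
  ∫ 1 dx = x
F(x) = 4x^5 - 5x^4 + 3x^3 - 2x^2 + x + C


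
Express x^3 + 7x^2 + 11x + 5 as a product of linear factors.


Try integer roots (divisors of 5). x=-1: p(-1)=0.
Divide out (x + 1): quotient is x^2 + 6x + 5.
Factor the quadratic: (x + 1)(x + 5)
Result: (x + 1)(x + 1)(x + 5)


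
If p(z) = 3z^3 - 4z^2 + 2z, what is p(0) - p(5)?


p(0) = 0
p(5) = 285
p(0) - p(5) = 0 - 285 = -285


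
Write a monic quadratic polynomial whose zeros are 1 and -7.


p(n) = (n - 1)(n + 7)
Expand: n^2 + 6n - 7


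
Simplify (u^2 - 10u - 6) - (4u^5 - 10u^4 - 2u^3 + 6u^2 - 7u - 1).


Distribute the minus sign:
  (u^2 - 10u - 6)
- (4u^5 - 10u^4 - 2u^3 + 6u^2 - 7u - 1)
Negate second polynomial: -4u^5 + 10u^4 + 2u^3 - 6u^2 + 7u + 1
Add: -4u^5 + 10u^4 + 2u^3 - 5u^2 - 3u - 5


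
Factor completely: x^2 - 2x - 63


Roots satisfy r1 + r2 = -b/a = 2 and r1*r2 = c/a = -63.
So r1 = 9, r2 = -7.
x^2 - 2x - 63 = (x - r1)(x - r2) = (x - 9)(x + 7)


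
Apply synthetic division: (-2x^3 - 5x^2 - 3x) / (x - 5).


Synthetic division with c = 5. Coefficients: -2, -5, -3, 0
Bring down -2.
  -2 * 5 = -10; -10 - 5 = -15
  -15 * 5 = -75; -75 - 3 = -78
  -78 * 5 = -390; -390 + 0 = -390
Quotient: -2x^2 - 15x - 78, Remainder: -390


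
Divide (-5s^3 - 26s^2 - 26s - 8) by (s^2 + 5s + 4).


(-5s^3 - 26s^2 - 26s - 8) / (s^2 + 5s + 4)
Step 1: -5s * (s^2 + 5s + 4) = -5s^3 - 25s^2 - 20s; subtract.
Step 2: -1 * (s^2 + 5s + 4) = -s^2 - 5s - 4; subtract.
Quotient: -5s - 1, Remainder: -s - 4


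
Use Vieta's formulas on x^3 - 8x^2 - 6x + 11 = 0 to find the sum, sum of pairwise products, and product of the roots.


Monic cubic x^3+bx^2+cx+d=0: sum=-b, pairwise sum=c, product=-d.
b=-8, c=-6, d=11
r1+r2+r3 = 8
r1r2+r1r3+r2r3 = -6
r1r2r3 = -11


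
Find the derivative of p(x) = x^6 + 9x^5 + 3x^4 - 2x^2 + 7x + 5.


Apply the power rule term by term:
  d/dx(x^6) = 6x^5
  d/dx(9x^5) = 45x^4
  d/dx(3x^4) = 12x^3
  d/dx(-2x^2) = -4x
  d/dx(7x) = 7
  d/dx(5) = 0
p'(x) = 6x^5 + 45x^4 + 12x^3 - 4x + 7


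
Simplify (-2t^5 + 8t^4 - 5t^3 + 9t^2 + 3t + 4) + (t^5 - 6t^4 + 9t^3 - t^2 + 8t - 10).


Align terms by degree and add:
  -2t^5 + 8t^4 - 5t^3 + 9t^2 + 3t + 4
+ t^5 - 6t^4 + 9t^3 - t^2 + 8t - 10
= -t^5 + 2t^4 + 4t^3 + 8t^2 + 11t - 6


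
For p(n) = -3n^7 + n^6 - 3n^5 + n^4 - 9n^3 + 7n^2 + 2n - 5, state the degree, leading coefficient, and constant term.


Highest power of n is 7, with coefficient -3. Constant term is -5.
Degree = 7, leading coefficient = -3, constant term = -5


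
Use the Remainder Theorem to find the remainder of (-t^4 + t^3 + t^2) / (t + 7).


By the Remainder Theorem, the remainder equals p(-7):
  -1*(-7)^4 = -2401
  1*(-7)^3 = -343
  1*(-7)^2 = 49
  0*(-7)^1 = 0
  constant: 0
Sum: -2401 - 343 + 49 + 0 + 0 = -2695


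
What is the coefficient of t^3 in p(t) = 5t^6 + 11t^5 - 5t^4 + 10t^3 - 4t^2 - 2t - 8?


Read off the coefficient of t^3: 10


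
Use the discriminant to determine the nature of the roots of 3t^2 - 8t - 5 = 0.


D = b^2 - 4ac = (-8)^2 - 4(3)(-5) = 64 + 60 = 124
Since D > 0: two distinct irrational roots


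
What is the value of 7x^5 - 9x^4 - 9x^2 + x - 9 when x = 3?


Using direct substitution:
  7 * (3)^5 = 1701
  -9 * (3)^4 = -729
  0 * (3)^3 = 0
  -9 * (3)^2 = -81
  1 * (3)^1 = 3
  constant: -9
Sum = 1701 - 729 + 0 - 81 + 3 - 9 = 885


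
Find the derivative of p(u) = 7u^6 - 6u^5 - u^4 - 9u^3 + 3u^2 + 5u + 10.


Apply the power rule term by term:
  d/du(7u^6) = 42u^5
  d/du(-6u^5) = -30u^4
  d/du(-u^4) = -4u^3
  d/du(-9u^3) = -27u^2
  d/du(3u^2) = 6u
  d/du(5u) = 5
  d/du(10) = 0
p'(u) = 42u^5 - 30u^4 - 4u^3 - 27u^2 + 6u + 5


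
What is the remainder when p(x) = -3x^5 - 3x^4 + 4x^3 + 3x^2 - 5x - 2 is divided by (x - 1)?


By the Remainder Theorem, the remainder equals p(1):
  -3*(1)^5 = -3
  -3*(1)^4 = -3
  4*(1)^3 = 4
  3*(1)^2 = 3
  -5*(1)^1 = -5
  constant: -2
Sum: -3 - 3 + 4 + 3 - 5 - 2 = -6


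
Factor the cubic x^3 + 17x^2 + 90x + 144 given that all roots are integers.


Try integer roots (divisors of 144). x=-8: p(-8)=0.
Divide out (x + 8): quotient is x^2 + 9x + 18.
Factor the quadratic: (x + 6)(x + 3)
Result: (x + 8)(x + 6)(x + 3)


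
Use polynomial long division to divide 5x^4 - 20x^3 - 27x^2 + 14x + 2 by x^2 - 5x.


(5x^4 - 20x^3 - 27x^2 + 14x + 2) / (x^2 - 5x)
Step 1: 5x^2 * (x^2 - 5x) = 5x^4 - 25x^3; subtract.
Step 2: 5x * (x^2 - 5x) = 5x^3 - 25x^2; subtract.
Step 3: -2 * (x^2 - 5x) = -2x^2 + 10x; subtract.
Quotient: 5x^2 + 5x - 2, Remainder: 4x + 2


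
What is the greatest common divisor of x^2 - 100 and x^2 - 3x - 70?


Factor each:
  x^2 - 100 = (x - 10)(x + 10)
  x^2 - 3x - 70 = (x - 10)(x + 7)
Common monic factor: x - 10


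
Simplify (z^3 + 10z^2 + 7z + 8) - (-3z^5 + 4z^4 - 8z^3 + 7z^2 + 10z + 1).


Distribute the minus sign:
  (z^3 + 10z^2 + 7z + 8)
- (-3z^5 + 4z^4 - 8z^3 + 7z^2 + 10z + 1)
Negate second polynomial: 3z^5 - 4z^4 + 8z^3 - 7z^2 - 10z - 1
Add: 3z^5 - 4z^4 + 9z^3 + 3z^2 - 3z + 7


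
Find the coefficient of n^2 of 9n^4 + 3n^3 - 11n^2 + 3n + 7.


Read off the coefficient of n^2: -11


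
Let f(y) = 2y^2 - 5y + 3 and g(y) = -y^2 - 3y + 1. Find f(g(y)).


Substitute g(y) into f:
f(g(y)) = 2*(-y^2 - 3y + 1)^2 + (-5)*(-y^2 - 3y + 1) + 3
(-y^2 - 3y + 1)^2 = y^4 + 6y^3 + 7y^2 - 6y + 1
Expand and combine: 2y^4 + 12y^3 + 19y^2 + 3y


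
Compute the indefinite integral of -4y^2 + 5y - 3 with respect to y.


Reverse power rule on each term:
  ∫ -4y^2 dy = -(4/3)y^3
  ∫ 5y dy = (5/2)y^2
  ∫ -3 dy = -3y
F(y) = -(4/3)y^3 + (5/2)y^2 - 3y + C


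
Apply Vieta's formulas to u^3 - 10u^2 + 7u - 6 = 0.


Monic cubic u^3+bu^2+cu+d=0: sum=-b, pairwise sum=c, product=-d.
b=-10, c=7, d=-6
r1+r2+r3 = 10
r1r2+r1r3+r2r3 = 7
r1r2r3 = 6


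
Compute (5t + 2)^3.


Expand (5t + 2)^3 by repeated multiplication:
  (5t + 2)^2 = 25t^2 + 20t + 4
= 125t^3 + 150t^2 + 60t + 8


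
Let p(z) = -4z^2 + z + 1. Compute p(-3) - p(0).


p(-3) = -38
p(0) = 1
p(-3) - p(0) = -38 - 1 = -39


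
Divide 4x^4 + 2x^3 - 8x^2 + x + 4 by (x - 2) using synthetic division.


Synthetic division with c = 2. Coefficients: 4, 2, -8, 1, 4
Bring down 4.
  4 * 2 = 8; 8 + 2 = 10
  10 * 2 = 20; 20 - 8 = 12
  12 * 2 = 24; 24 + 1 = 25
  25 * 2 = 50; 50 + 4 = 54
Quotient: 4x^3 + 10x^2 + 12x + 25, Remainder: 54


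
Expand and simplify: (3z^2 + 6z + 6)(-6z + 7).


Distribute each term of the first polynomial:
  (3z^2)(-6z + 7) = -18z^3 + 21z^2
  (6z)(-6z + 7) = -36z^2 + 42z
  (6)(-6z + 7) = -36z + 42
Sum: -18z^3 - 15z^2 + 6z + 42


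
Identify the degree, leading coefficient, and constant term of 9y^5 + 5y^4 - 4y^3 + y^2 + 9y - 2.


Highest power of y is 5, with coefficient 9. Constant term is -2.
Degree = 5, leading coefficient = 9, constant term = -2


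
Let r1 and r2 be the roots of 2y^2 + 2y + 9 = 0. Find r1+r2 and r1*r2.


For ay^2+by+c=0: sum = -b/a, product = c/a.
a=2, b=2, c=9
Sum = -(2)/2 = -1
Product = (9)/2 = 9/2


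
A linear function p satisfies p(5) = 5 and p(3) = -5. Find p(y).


p(y) = my + b. Using p(5)=5, p(3)=-5:
m = (5 + 5)/(5 - 3) = 10/2 = 5
b = 5 - m*(5) = 5 - 25 = -20
p(y) = 5y - 20


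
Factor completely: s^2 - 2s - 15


Roots satisfy r1 + r2 = -b/a = 2 and r1*r2 = c/a = -15.
So r1 = 5, r2 = -3.
s^2 - 2s - 15 = (s - r1)(s - r2) = (s - 5)(s + 3)


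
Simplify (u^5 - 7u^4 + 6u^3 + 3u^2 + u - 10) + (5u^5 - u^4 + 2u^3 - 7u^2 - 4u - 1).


Align terms by degree and add:
  u^5 - 7u^4 + 6u^3 + 3u^2 + u - 10
+ 5u^5 - u^4 + 2u^3 - 7u^2 - 4u - 1
= 6u^5 - 8u^4 + 8u^3 - 4u^2 - 3u - 11


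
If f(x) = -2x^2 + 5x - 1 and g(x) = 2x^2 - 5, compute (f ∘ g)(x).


Substitute g(x) into f:
f(g(x)) = -2*(2x^2 - 5)^2 + 5*(2x^2 - 5) + (-1)
(2x^2 - 5)^2 = 4x^4 - 20x^2 + 25
Expand and combine: -8x^4 + 50x^2 - 76


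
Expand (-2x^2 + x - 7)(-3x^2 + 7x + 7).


Distribute each term of the first polynomial:
  (-2x^2)(-3x^2 + 7x + 7) = 6x^4 - 14x^3 - 14x^2
  (x)(-3x^2 + 7x + 7) = -3x^3 + 7x^2 + 7x
  (-7)(-3x^2 + 7x + 7) = 21x^2 - 49x - 49
Sum: 6x^4 - 17x^3 + 14x^2 - 42x - 49


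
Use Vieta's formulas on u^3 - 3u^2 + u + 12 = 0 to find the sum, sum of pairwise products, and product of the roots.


Monic cubic u^3+bu^2+cu+d=0: sum=-b, pairwise sum=c, product=-d.
b=-3, c=1, d=12
r1+r2+r3 = 3
r1r2+r1r3+r2r3 = 1
r1r2r3 = -12


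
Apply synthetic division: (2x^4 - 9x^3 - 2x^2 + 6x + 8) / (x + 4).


Synthetic division with c = -4. Coefficients: 2, -9, -2, 6, 8
Bring down 2.
  2 * -4 = -8; -8 - 9 = -17
  -17 * -4 = 68; 68 - 2 = 66
  66 * -4 = -264; -264 + 6 = -258
  -258 * -4 = 1032; 1032 + 8 = 1040
Quotient: 2x^3 - 17x^2 + 66x - 258, Remainder: 1040


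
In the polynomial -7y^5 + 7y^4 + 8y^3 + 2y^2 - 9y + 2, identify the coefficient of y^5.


Read off the coefficient of y^5: -7


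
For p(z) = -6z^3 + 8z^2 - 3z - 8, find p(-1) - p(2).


p(-1) = 9
p(2) = -30
p(-1) - p(2) = 9 + 30 = 39


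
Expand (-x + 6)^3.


Expand (-x + 6)^3 by repeated multiplication:
  (-x + 6)^2 = x^2 - 12x + 36
= -x^3 + 18x^2 - 108x + 216


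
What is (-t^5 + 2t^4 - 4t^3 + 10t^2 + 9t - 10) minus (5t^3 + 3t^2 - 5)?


Distribute the minus sign:
  (-t^5 + 2t^4 - 4t^3 + 10t^2 + 9t - 10)
- (5t^3 + 3t^2 - 5)
Negate second polynomial: -5t^3 - 3t^2 + 5
Add: -t^5 + 2t^4 - 9t^3 + 7t^2 + 9t - 5


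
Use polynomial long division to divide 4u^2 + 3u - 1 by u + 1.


(4u^2 + 3u - 1) / (u + 1)
Step 1: 4u * (u + 1) = 4u^2 + 4u; subtract.
Step 2: -1 * (u + 1) = -u - 1; subtract.
Quotient: 4u - 1, Remainder: 0


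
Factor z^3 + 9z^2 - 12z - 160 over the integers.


Try integer roots (divisors of -160). z=-8: p(-8)=0.
Divide out (z + 8): quotient is z^2 + z - 20.
Factor the quadratic: (z + 5)(z - 4)
Result: (z + 8)(z + 5)(z - 4)


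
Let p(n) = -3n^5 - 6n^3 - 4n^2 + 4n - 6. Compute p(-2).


Using direct substitution:
  -3 * (-2)^5 = 96
  0 * (-2)^4 = 0
  -6 * (-2)^3 = 48
  -4 * (-2)^2 = -16
  4 * (-2)^1 = -8
  constant: -6
Sum = 96 + 0 + 48 - 16 - 8 - 6 = 114


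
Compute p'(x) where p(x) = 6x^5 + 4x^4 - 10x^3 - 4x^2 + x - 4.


Apply the power rule term by term:
  d/dx(6x^5) = 30x^4
  d/dx(4x^4) = 16x^3
  d/dx(-10x^3) = -30x^2
  d/dx(-4x^2) = -8x
  d/dx(x) = 1
  d/dx(-4) = 0
p'(x) = 30x^4 + 16x^3 - 30x^2 - 8x + 1


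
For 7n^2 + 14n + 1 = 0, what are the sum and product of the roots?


For an^2+bn+c=0: sum = -b/a, product = c/a.
a=7, b=14, c=1
Sum = -(14)/7 = -2
Product = (1)/7 = 1/7


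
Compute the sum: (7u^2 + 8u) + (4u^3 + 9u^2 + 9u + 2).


Align terms by degree and add:
  7u^2 + 8u
+ 4u^3 + 9u^2 + 9u + 2
= 4u^3 + 16u^2 + 17u + 2


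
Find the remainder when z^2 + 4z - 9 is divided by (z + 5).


By the Remainder Theorem, the remainder equals p(-5):
  1*(-5)^2 = 25
  4*(-5)^1 = -20
  constant: -9
Sum: 25 - 20 - 9 = -4


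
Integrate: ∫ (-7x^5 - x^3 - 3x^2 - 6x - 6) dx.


Reverse power rule on each term:
  ∫ -7x^5 dx = -(7/6)x^6
  ∫ -x^3 dx = -(1/4)x^4
  ∫ -3x^2 dx = -x^3
  ∫ -6x dx = -3x^2
  ∫ -6 dx = -6x
F(x) = -(7/6)x^6 - (1/4)x^4 - x^3 - 3x^2 - 6x + C


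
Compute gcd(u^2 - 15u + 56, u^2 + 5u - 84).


Factor each:
  u^2 - 15u + 56 = (u - 7)(u - 8)
  u^2 + 5u - 84 = (u - 7)(u + 12)
Common monic factor: u - 7


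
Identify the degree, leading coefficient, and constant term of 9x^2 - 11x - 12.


Highest power of x is 2, with coefficient 9. Constant term is -12.
Degree = 2, leading coefficient = 9, constant term = -12


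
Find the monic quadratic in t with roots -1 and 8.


p(t) = (t + 1)(t - 8)
Expand: t^2 - 7t - 8


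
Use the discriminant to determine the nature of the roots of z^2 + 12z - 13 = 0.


D = b^2 - 4ac = (12)^2 - 4(1)(-13) = 144 + 52 = 196
Since D > 0: two distinct rational roots


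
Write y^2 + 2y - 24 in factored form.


Roots satisfy r1 + r2 = -b/a = -2 and r1*r2 = c/a = -24.
So r1 = -6, r2 = 4.
y^2 + 2y - 24 = (y - r1)(y - r2) = (y + 6)(y - 4)


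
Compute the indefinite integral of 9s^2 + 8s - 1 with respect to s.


Reverse power rule on each term:
  ∫ 9s^2 ds = 3s^3
  ∫ 8s ds = 4s^2
  ∫ -1 ds = -s
F(s) = 3s^3 + 4s^2 - s + C


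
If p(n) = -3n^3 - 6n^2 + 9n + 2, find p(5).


Using direct substitution:
  -3 * (5)^3 = -375
  -6 * (5)^2 = -150
  9 * (5)^1 = 45
  constant: 2
Sum = -375 - 150 + 45 + 2 = -478


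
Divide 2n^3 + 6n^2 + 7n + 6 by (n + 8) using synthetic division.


Synthetic division with c = -8. Coefficients: 2, 6, 7, 6
Bring down 2.
  2 * -8 = -16; -16 + 6 = -10
  -10 * -8 = 80; 80 + 7 = 87
  87 * -8 = -696; -696 + 6 = -690
Quotient: 2n^2 - 10n + 87, Remainder: -690


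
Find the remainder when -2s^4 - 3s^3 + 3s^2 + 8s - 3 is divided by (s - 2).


By the Remainder Theorem, the remainder equals p(2):
  -2*(2)^4 = -32
  -3*(2)^3 = -24
  3*(2)^2 = 12
  8*(2)^1 = 16
  constant: -3
Sum: -32 - 24 + 12 + 16 - 3 = -31


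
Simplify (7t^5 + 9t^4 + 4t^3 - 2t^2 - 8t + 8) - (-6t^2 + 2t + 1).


Distribute the minus sign:
  (7t^5 + 9t^4 + 4t^3 - 2t^2 - 8t + 8)
- (-6t^2 + 2t + 1)
Negate second polynomial: 6t^2 - 2t - 1
Add: 7t^5 + 9t^4 + 4t^3 + 4t^2 - 10t + 7


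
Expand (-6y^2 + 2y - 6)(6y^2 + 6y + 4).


Distribute each term of the first polynomial:
  (-6y^2)(6y^2 + 6y + 4) = -36y^4 - 36y^3 - 24y^2
  (2y)(6y^2 + 6y + 4) = 12y^3 + 12y^2 + 8y
  (-6)(6y^2 + 6y + 4) = -36y^2 - 36y - 24
Sum: -36y^4 - 24y^3 - 48y^2 - 28y - 24


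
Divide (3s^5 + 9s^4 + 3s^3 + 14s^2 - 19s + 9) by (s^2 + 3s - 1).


(3s^5 + 9s^4 + 3s^3 + 14s^2 - 19s + 9) / (s^2 + 3s - 1)
Step 1: 3s^3 * (s^2 + 3s - 1) = 3s^5 + 9s^4 - 3s^3; subtract.
Step 2: 0 * (s^2 + 3s - 1) = 0; subtract.
Step 3: 6s * (s^2 + 3s - 1) = 6s^3 + 18s^2 - 6s; subtract.
Step 4: -4 * (s^2 + 3s - 1) = -4s^2 - 12s + 4; subtract.
Quotient: 3s^3 + 6s - 4, Remainder: -s + 5


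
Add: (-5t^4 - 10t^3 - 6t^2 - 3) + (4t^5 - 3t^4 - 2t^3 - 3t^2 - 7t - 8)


Align terms by degree and add:
  -5t^4 - 10t^3 - 6t^2 - 3
+ 4t^5 - 3t^4 - 2t^3 - 3t^2 - 7t - 8
= 4t^5 - 8t^4 - 12t^3 - 9t^2 - 7t - 11


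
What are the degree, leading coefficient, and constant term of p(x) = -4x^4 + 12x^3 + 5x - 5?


Highest power of x is 4, with coefficient -4. Constant term is -5.
Degree = 4, leading coefficient = -4, constant term = -5


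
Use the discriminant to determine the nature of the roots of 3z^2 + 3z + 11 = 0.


D = b^2 - 4ac = (3)^2 - 4(3)(11) = 9 - 132 = -123
Since D < 0: two complex conjugate roots (no real roots)


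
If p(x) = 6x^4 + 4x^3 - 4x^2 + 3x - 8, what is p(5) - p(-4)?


p(5) = 4157
p(-4) = 1196
p(5) - p(-4) = 4157 - 1196 = 2961


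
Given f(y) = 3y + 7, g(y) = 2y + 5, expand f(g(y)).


Substitute g(y) into f:
f(g(y)) = 3*(2y + 5) + 7
Expand and combine: 6y + 22


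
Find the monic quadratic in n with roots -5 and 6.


p(n) = (n + 5)(n - 6)
Expand: n^2 - n - 30


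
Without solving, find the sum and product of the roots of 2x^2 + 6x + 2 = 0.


For ax^2+bx+c=0: sum = -b/a, product = c/a.
a=2, b=6, c=2
Sum = -(6)/2 = -3
Product = (2)/2 = 1


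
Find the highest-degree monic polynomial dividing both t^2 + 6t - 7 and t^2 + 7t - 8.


Factor each:
  t^2 + 6t - 7 = (t - 1)(t + 7)
  t^2 + 7t - 8 = (t - 1)(t + 8)
Common monic factor: t - 1


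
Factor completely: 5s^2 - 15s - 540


Roots satisfy r1 + r2 = -b/a = 3 and r1*r2 = c/a = -108.
So r1 = -9, r2 = 12.
5s^2 - 15s - 540 = 5(s - r1)(s - r2) = 5(s + 9)(s - 12)


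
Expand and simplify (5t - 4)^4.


Expand (5t - 4)^4 by repeated multiplication:
  (5t - 4)^2 = 25t^2 - 40t + 16
  (5t - 4)^3 = 125t^3 - 300t^2 + 240t - 64
= 625t^4 - 2000t^3 + 2400t^2 - 1280t + 256


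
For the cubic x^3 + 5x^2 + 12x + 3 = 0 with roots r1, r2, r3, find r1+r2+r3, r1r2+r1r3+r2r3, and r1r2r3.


Monic cubic x^3+bx^2+cx+d=0: sum=-b, pairwise sum=c, product=-d.
b=5, c=12, d=3
r1+r2+r3 = -5
r1r2+r1r3+r2r3 = 12
r1r2r3 = -3


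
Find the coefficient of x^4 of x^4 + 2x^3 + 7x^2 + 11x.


Read off the coefficient of x^4: 1


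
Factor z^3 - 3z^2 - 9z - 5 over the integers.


Try integer roots (divisors of -5). z=-1: p(-1)=0.
Divide out (z + 1): quotient is z^2 - 4z - 5.
Factor the quadratic: (z - 5)(z + 1)
Result: (z + 1)(z - 5)(z + 1)


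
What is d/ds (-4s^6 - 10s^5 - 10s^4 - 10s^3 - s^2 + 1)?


Apply the power rule term by term:
  d/ds(-4s^6) = -24s^5
  d/ds(-10s^5) = -50s^4
  d/ds(-10s^4) = -40s^3
  d/ds(-10s^3) = -30s^2
  d/ds(-s^2) = -2s
  d/ds(1) = 0
p'(s) = -24s^5 - 50s^4 - 40s^3 - 30s^2 - 2s


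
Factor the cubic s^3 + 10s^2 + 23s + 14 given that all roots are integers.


Try integer roots (divisors of 14). s=-7: p(-7)=0.
Divide out (s + 7): quotient is s^2 + 3s + 2.
Factor the quadratic: (s + 2)(s + 1)
Result: (s + 7)(s + 2)(s + 1)


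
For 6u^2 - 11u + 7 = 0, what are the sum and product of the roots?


For au^2+bu+c=0: sum = -b/a, product = c/a.
a=6, b=-11, c=7
Sum = -(-11)/6 = 11/6
Product = (7)/6 = 7/6


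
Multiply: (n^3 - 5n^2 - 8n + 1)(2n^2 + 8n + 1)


Distribute each term of the first polynomial:
  (n^3)(2n^2 + 8n + 1) = 2n^5 + 8n^4 + n^3
  (-5n^2)(2n^2 + 8n + 1) = -10n^4 - 40n^3 - 5n^2
  (-8n)(2n^2 + 8n + 1) = -16n^3 - 64n^2 - 8n
  (1)(2n^2 + 8n + 1) = 2n^2 + 8n + 1
Sum: 2n^5 - 2n^4 - 55n^3 - 67n^2 + 1


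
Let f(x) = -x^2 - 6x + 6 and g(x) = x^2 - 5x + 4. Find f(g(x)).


Substitute g(x) into f:
f(g(x)) = -1*(x^2 - 5x + 4)^2 + (-6)*(x^2 - 5x + 4) + 6
(x^2 - 5x + 4)^2 = x^4 - 10x^3 + 33x^2 - 40x + 16
Expand and combine: -x^4 + 10x^3 - 39x^2 + 70x - 34


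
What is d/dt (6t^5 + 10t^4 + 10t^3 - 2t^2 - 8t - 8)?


Apply the power rule term by term:
  d/dt(6t^5) = 30t^4
  d/dt(10t^4) = 40t^3
  d/dt(10t^3) = 30t^2
  d/dt(-2t^2) = -4t
  d/dt(-8t) = -8
  d/dt(-8) = 0
p'(t) = 30t^4 + 40t^3 + 30t^2 - 4t - 8


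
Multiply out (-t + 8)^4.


Expand (-t + 8)^4 by repeated multiplication:
  (-t + 8)^2 = t^2 - 16t + 64
  (-t + 8)^3 = -t^3 + 24t^2 - 192t + 512
= t^4 - 32t^3 + 384t^2 - 2048t + 4096


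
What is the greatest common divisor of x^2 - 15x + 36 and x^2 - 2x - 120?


Factor each:
  x^2 - 15x + 36 = (x - 12)(x - 3)
  x^2 - 2x - 120 = (x - 12)(x + 10)
Common monic factor: x - 12


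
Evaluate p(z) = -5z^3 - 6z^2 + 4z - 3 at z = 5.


Using direct substitution:
  -5 * (5)^3 = -625
  -6 * (5)^2 = -150
  4 * (5)^1 = 20
  constant: -3
Sum = -625 - 150 + 20 - 3 = -758


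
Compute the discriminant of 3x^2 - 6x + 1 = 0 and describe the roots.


D = b^2 - 4ac = (-6)^2 - 4(3)(1) = 36 - 12 = 24
Since D > 0: two distinct irrational roots


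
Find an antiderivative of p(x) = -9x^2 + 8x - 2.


Reverse power rule on each term:
  ∫ -9x^2 dx = -3x^3
  ∫ 8x dx = 4x^2
  ∫ -2 dx = -2x
F(x) = -3x^3 + 4x^2 - 2x + C


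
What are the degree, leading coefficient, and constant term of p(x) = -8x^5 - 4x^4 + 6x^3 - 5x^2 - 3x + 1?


Highest power of x is 5, with coefficient -8. Constant term is 1.
Degree = 5, leading coefficient = -8, constant term = 1


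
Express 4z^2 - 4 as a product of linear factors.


Roots satisfy r1 + r2 = -b/a = 0 and r1*r2 = c/a = -1.
So r1 = 1, r2 = -1.
4z^2 - 4 = 4(z - r1)(z - r2) = 4(z - 1)(z + 1)


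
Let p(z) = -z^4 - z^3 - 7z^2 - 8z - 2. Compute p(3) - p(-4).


p(3) = -197
p(-4) = -274
p(3) - p(-4) = -197 + 274 = 77


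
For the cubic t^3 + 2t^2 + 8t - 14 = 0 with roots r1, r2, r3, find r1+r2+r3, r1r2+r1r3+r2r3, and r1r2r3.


Monic cubic t^3+bt^2+ct+d=0: sum=-b, pairwise sum=c, product=-d.
b=2, c=8, d=-14
r1+r2+r3 = -2
r1r2+r1r3+r2r3 = 8
r1r2r3 = 14


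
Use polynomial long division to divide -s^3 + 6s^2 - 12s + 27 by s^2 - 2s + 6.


(-s^3 + 6s^2 - 12s + 27) / (s^2 - 2s + 6)
Step 1: -s * (s^2 - 2s + 6) = -s^3 + 2s^2 - 6s; subtract.
Step 2: 4 * (s^2 - 2s + 6) = 4s^2 - 8s + 24; subtract.
Quotient: -s + 4, Remainder: 2s + 3


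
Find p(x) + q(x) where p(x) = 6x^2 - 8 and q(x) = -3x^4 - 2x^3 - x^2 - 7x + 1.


Align terms by degree and add:
  6x^2 - 8
  -3x^4 - 2x^3 - x^2 - 7x + 1
= -3x^4 - 2x^3 + 5x^2 - 7x - 7


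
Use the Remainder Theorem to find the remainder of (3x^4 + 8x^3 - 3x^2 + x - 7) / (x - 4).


By the Remainder Theorem, the remainder equals p(4):
  3*(4)^4 = 768
  8*(4)^3 = 512
  -3*(4)^2 = -48
  1*(4)^1 = 4
  constant: -7
Sum: 768 + 512 - 48 + 4 - 7 = 1229


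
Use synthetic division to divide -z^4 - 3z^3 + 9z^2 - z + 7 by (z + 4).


Synthetic division with c = -4. Coefficients: -1, -3, 9, -1, 7
Bring down -1.
  -1 * -4 = 4; 4 - 3 = 1
  1 * -4 = -4; -4 + 9 = 5
  5 * -4 = -20; -20 - 1 = -21
  -21 * -4 = 84; 84 + 7 = 91
Quotient: -z^3 + z^2 + 5z - 21, Remainder: 91


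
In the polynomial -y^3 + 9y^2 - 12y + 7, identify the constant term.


Read off the constant term: 7


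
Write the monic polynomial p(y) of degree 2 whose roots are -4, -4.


p(y) = (y + 4)(y + 4)
Expand: y^2 + 8y + 16


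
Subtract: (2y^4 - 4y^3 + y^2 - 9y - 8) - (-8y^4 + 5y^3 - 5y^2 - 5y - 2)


Distribute the minus sign:
  (2y^4 - 4y^3 + y^2 - 9y - 8)
- (-8y^4 + 5y^3 - 5y^2 - 5y - 2)
Negate second polynomial: 8y^4 - 5y^3 + 5y^2 + 5y + 2
Add: 10y^4 - 9y^3 + 6y^2 - 4y - 6


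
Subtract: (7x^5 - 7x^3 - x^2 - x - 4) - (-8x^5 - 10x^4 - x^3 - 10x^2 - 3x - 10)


Distribute the minus sign:
  (7x^5 - 7x^3 - x^2 - x - 4)
- (-8x^5 - 10x^4 - x^3 - 10x^2 - 3x - 10)
Negate second polynomial: 8x^5 + 10x^4 + x^3 + 10x^2 + 3x + 10
Add: 15x^5 + 10x^4 - 6x^3 + 9x^2 + 2x + 6


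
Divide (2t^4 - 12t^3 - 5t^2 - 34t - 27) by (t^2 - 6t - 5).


(2t^4 - 12t^3 - 5t^2 - 34t - 27) / (t^2 - 6t - 5)
Step 1: 2t^2 * (t^2 - 6t - 5) = 2t^4 - 12t^3 - 10t^2; subtract.
Step 2: 0 * (t^2 - 6t - 5) = 0; subtract.
Step 3: 5 * (t^2 - 6t - 5) = 5t^2 - 30t - 25; subtract.
Quotient: 2t^2 + 5, Remainder: -4t - 2


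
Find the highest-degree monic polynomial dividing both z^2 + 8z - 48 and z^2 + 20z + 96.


Factor each:
  z^2 + 8z - 48 = (z + 12)(z - 4)
  z^2 + 20z + 96 = (z + 12)(z + 8)
Common monic factor: z + 12


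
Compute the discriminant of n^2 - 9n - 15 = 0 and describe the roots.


D = b^2 - 4ac = (-9)^2 - 4(1)(-15) = 81 + 60 = 141
Since D > 0: two distinct irrational roots


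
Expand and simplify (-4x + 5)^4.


Expand (-4x + 5)^4 by repeated multiplication:
  (-4x + 5)^2 = 16x^2 - 40x + 25
  (-4x + 5)^3 = -64x^3 + 240x^2 - 300x + 125
= 256x^4 - 1280x^3 + 2400x^2 - 2000x + 625


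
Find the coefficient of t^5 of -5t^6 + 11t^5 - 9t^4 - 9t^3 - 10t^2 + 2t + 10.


Read off the coefficient of t^5: 11


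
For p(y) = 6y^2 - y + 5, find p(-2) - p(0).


p(-2) = 31
p(0) = 5
p(-2) - p(0) = 31 - 5 = 26


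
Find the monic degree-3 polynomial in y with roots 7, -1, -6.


p(y) = (y - 7)(y + 1)(y + 6)
Expand: y^3 - 43y - 42


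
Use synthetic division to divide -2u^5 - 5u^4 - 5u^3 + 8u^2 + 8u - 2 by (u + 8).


Synthetic division with c = -8. Coefficients: -2, -5, -5, 8, 8, -2
Bring down -2.
  -2 * -8 = 16; 16 - 5 = 11
  11 * -8 = -88; -88 - 5 = -93
  -93 * -8 = 744; 744 + 8 = 752
  752 * -8 = -6016; -6016 + 8 = -6008
  -6008 * -8 = 48064; 48064 - 2 = 48062
Quotient: -2u^4 + 11u^3 - 93u^2 + 752u - 6008, Remainder: 48062


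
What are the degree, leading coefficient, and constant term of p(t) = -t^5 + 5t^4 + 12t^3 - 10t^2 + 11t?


Highest power of t is 5, with coefficient -1. Constant term is 0.
Degree = 5, leading coefficient = -1, constant term = 0


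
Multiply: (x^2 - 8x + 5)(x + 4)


Distribute each term of the first polynomial:
  (x^2)(x + 4) = x^3 + 4x^2
  (-8x)(x + 4) = -8x^2 - 32x
  (5)(x + 4) = 5x + 20
Sum: x^3 - 4x^2 - 27x + 20


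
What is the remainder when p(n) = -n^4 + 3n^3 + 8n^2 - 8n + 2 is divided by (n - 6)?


By the Remainder Theorem, the remainder equals p(6):
  -1*(6)^4 = -1296
  3*(6)^3 = 648
  8*(6)^2 = 288
  -8*(6)^1 = -48
  constant: 2
Sum: -1296 + 648 + 288 - 48 + 2 = -406


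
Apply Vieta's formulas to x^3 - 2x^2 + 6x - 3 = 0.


Monic cubic x^3+bx^2+cx+d=0: sum=-b, pairwise sum=c, product=-d.
b=-2, c=6, d=-3
r1+r2+r3 = 2
r1r2+r1r3+r2r3 = 6
r1r2r3 = 3


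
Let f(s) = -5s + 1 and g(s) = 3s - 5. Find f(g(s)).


Substitute g(s) into f:
f(g(s)) = -5*(3s - 5) + 1
Expand and combine: -15s + 26


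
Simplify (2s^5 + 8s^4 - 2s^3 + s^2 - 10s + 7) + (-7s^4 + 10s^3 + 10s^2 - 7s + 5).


Align terms by degree and add:
  2s^5 + 8s^4 - 2s^3 + s^2 - 10s + 7
  -7s^4 + 10s^3 + 10s^2 - 7s + 5
= 2s^5 + s^4 + 8s^3 + 11s^2 - 17s + 12


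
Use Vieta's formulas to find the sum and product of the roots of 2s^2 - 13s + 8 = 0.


For as^2+bs+c=0: sum = -b/a, product = c/a.
a=2, b=-13, c=8
Sum = -(-13)/2 = 13/2
Product = (8)/2 = 4


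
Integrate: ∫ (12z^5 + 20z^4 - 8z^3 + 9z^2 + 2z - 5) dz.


Reverse power rule on each term:
  ∫ 12z^5 dz = 2z^6
  ∫ 20z^4 dz = 4z^5
  ∫ -8z^3 dz = -2z^4
  ∫ 9z^2 dz = 3z^3
  ∫ 2z dz = z^2
  ∫ -5 dz = -5z
F(z) = 2z^6 + 4z^5 - 2z^4 + 3z^3 + z^2 - 5z + C


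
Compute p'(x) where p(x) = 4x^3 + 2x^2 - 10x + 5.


Apply the power rule term by term:
  d/dx(4x^3) = 12x^2
  d/dx(2x^2) = 4x
  d/dx(-10x) = -10
  d/dx(5) = 0
p'(x) = 12x^2 + 4x - 10


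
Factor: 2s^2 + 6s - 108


Roots satisfy r1 + r2 = -b/a = -3 and r1*r2 = c/a = -54.
So r1 = -9, r2 = 6.
2s^2 + 6s - 108 = 2(s - r1)(s - r2) = 2(s + 9)(s - 6)


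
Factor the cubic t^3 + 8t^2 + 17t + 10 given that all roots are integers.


Try integer roots (divisors of 10). t=-2: p(-2)=0.
Divide out (t + 2): quotient is t^2 + 6t + 5.
Factor the quadratic: (t + 1)(t + 5)
Result: (t + 2)(t + 1)(t + 5)


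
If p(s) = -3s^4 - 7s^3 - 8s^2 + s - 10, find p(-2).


Using direct substitution:
  -3 * (-2)^4 = -48
  -7 * (-2)^3 = 56
  -8 * (-2)^2 = -32
  1 * (-2)^1 = -2
  constant: -10
Sum = -48 + 56 - 32 - 2 - 10 = -36


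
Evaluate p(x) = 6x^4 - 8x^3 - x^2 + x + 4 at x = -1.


Using direct substitution:
  6 * (-1)^4 = 6
  -8 * (-1)^3 = 8
  -1 * (-1)^2 = -1
  1 * (-1)^1 = -1
  constant: 4
Sum = 6 + 8 - 1 - 1 + 4 = 16


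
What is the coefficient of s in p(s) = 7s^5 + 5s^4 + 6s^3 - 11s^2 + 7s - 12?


Read off the coefficient of s: 7


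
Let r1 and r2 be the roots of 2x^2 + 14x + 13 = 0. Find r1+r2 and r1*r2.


For ax^2+bx+c=0: sum = -b/a, product = c/a.
a=2, b=14, c=13
Sum = -(14)/2 = -7
Product = (13)/2 = 13/2


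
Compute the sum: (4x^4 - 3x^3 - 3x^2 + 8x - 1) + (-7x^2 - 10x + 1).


Align terms by degree and add:
  4x^4 - 3x^3 - 3x^2 + 8x - 1
  -7x^2 - 10x + 1
= 4x^4 - 3x^3 - 10x^2 - 2x


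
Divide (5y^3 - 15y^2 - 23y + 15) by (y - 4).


(5y^3 - 15y^2 - 23y + 15) / (y - 4)
Step 1: 5y^2 * (y - 4) = 5y^3 - 20y^2; subtract.
Step 2: 5y * (y - 4) = 5y^2 - 20y; subtract.
Step 3: -3 * (y - 4) = -3y + 12; subtract.
Quotient: 5y^2 + 5y - 3, Remainder: 3


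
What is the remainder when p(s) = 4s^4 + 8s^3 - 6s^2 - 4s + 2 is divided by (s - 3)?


By the Remainder Theorem, the remainder equals p(3):
  4*(3)^4 = 324
  8*(3)^3 = 216
  -6*(3)^2 = -54
  -4*(3)^1 = -12
  constant: 2
Sum: 324 + 216 - 54 - 12 + 2 = 476


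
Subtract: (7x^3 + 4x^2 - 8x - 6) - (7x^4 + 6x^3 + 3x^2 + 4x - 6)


Distribute the minus sign:
  (7x^3 + 4x^2 - 8x - 6)
- (7x^4 + 6x^3 + 3x^2 + 4x - 6)
Negate second polynomial: -7x^4 - 6x^3 - 3x^2 - 4x + 6
Add: -7x^4 + x^3 + x^2 - 12x


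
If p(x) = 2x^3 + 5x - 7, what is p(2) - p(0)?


p(2) = 19
p(0) = -7
p(2) - p(0) = 19 + 7 = 26


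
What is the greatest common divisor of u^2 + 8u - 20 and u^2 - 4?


Factor each:
  u^2 + 8u - 20 = (u - 2)(u + 10)
  u^2 - 4 = (u - 2)(u + 2)
Common monic factor: u - 2


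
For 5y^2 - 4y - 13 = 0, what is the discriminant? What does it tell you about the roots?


D = b^2 - 4ac = (-4)^2 - 4(5)(-13) = 16 + 260 = 276
Since D > 0: two distinct irrational roots


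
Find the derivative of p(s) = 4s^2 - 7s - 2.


Apply the power rule term by term:
  d/ds(4s^2) = 8s
  d/ds(-7s) = -7
  d/ds(-2) = 0
p'(s) = 8s - 7


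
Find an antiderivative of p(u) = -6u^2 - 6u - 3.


Reverse power rule on each term:
  ∫ -6u^2 du = -2u^3
  ∫ -6u du = -3u^2
  ∫ -3 du = -3u
F(u) = -2u^3 - 3u^2 - 3u + C


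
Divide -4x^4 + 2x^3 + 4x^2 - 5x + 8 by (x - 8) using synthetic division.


Synthetic division with c = 8. Coefficients: -4, 2, 4, -5, 8
Bring down -4.
  -4 * 8 = -32; -32 + 2 = -30
  -30 * 8 = -240; -240 + 4 = -236
  -236 * 8 = -1888; -1888 - 5 = -1893
  -1893 * 8 = -15144; -15144 + 8 = -15136
Quotient: -4x^3 - 30x^2 - 236x - 1893, Remainder: -15136


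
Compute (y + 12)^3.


Expand (y + 12)^3 by repeated multiplication:
  (y + 12)^2 = y^2 + 24y + 144
= y^3 + 36y^2 + 432y + 1728


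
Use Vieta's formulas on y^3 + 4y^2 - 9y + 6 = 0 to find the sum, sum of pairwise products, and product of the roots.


Monic cubic y^3+by^2+cy+d=0: sum=-b, pairwise sum=c, product=-d.
b=4, c=-9, d=6
r1+r2+r3 = -4
r1r2+r1r3+r2r3 = -9
r1r2r3 = -6


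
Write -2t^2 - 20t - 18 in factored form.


Roots satisfy r1 + r2 = -b/a = -10 and r1*r2 = c/a = 9.
So r1 = -1, r2 = -9.
-2t^2 - 20t - 18 = -2(t - r1)(t - r2) = -2(t + 1)(t + 9)


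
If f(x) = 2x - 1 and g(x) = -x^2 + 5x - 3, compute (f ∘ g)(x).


Substitute g(x) into f:
f(g(x)) = 2*(-x^2 + 5x - 3) + (-1)
Expand and combine: -2x^2 + 10x - 7


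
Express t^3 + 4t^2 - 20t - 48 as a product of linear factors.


Try integer roots (divisors of -48). t=-6: p(-6)=0.
Divide out (t + 6): quotient is t^2 - 2t - 8.
Factor the quadratic: (t + 2)(t - 4)
Result: (t + 6)(t + 2)(t - 4)


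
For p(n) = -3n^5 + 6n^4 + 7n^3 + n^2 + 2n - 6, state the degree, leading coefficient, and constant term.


Highest power of n is 5, with coefficient -3. Constant term is -6.
Degree = 5, leading coefficient = -3, constant term = -6


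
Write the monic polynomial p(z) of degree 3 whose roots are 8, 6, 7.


p(z) = (z - 8)(z - 6)(z - 7)
Expand: z^3 - 21z^2 + 146z - 336
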